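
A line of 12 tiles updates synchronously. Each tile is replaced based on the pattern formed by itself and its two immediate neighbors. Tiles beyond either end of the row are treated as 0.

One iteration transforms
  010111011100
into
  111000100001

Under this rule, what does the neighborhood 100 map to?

0

At position 10 the neighborhood is 100; the next row has 0 there.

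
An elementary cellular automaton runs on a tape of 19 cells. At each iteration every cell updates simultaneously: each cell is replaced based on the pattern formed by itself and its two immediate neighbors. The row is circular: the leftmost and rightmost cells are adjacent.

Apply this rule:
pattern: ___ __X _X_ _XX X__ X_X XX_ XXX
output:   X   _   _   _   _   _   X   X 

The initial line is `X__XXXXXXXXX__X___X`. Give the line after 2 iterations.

iteration 1: X___XXXXXXXX____X__
iteration 2: __X__XXXXXXX_XX____

__X__XXXXXXX_XX____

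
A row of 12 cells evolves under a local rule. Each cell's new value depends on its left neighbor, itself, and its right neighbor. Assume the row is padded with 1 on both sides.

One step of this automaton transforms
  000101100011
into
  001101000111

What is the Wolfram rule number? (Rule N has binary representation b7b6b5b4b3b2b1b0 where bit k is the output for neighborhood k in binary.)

position 11: 111 → 1  (bit 7 = 1)
position 6: 110 → 0  (bit 6 = 0)
position 4: 101 → 0  (bit 5 = 0)
position 0: 100 → 0  (bit 4 = 0)
position 5: 011 → 1  (bit 3 = 1)
position 3: 010 → 1  (bit 2 = 1)
position 2: 001 → 1  (bit 1 = 1)
position 1: 000 → 0  (bit 0 = 0)
bits b7..b0 = 10001110 = 142

142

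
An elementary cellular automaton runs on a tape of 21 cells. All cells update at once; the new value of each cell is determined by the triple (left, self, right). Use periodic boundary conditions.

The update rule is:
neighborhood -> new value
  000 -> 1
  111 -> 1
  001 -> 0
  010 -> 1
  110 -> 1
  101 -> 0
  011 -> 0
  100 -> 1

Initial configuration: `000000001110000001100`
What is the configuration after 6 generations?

111111100111111100111
111111110011111110011
111111111001111111001
111111111100111111100
011111111110011111110
001111111111001111111

001111111111001111111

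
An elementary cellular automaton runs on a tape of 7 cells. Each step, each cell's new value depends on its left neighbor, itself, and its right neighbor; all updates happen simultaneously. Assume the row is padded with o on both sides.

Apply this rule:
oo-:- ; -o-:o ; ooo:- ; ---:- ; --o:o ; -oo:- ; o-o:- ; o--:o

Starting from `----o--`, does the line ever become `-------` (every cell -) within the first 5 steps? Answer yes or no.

o--oooo
-oo----
---o--o
o-oooo-
-------
all cells are - at step 5

yes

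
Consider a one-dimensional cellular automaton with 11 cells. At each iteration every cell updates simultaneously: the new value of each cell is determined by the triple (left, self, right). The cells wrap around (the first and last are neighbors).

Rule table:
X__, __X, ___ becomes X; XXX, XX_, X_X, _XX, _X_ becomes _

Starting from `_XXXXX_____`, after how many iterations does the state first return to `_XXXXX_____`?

X_____XXXXX
_XXXXX_____

2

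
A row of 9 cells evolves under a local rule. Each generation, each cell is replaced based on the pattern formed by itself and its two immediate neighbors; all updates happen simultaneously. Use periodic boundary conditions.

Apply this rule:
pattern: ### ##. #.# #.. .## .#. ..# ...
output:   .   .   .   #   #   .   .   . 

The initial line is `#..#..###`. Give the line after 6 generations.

..#...#..

.#..#.#..
..#....#.
...#....#
#...#....
.#...#...
..#...#..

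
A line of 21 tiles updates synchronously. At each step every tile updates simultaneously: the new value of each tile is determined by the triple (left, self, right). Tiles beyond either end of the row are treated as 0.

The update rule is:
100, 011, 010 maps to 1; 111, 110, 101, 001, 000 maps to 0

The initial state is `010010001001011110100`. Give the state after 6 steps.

011011001101010000110
010010101001011000101
011010101101010100101
010010101001010110101
011010101101010100101  (repeats step 3; period 2)
step 6: 010010101001010110101

010010101001010110101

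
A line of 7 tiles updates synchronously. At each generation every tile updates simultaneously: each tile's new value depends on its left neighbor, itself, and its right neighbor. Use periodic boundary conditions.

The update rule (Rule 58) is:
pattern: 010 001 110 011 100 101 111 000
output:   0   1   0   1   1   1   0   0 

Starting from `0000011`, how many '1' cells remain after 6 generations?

1000110
0101101
1011010
0110101
1101010
1010101
count of 1: 4

4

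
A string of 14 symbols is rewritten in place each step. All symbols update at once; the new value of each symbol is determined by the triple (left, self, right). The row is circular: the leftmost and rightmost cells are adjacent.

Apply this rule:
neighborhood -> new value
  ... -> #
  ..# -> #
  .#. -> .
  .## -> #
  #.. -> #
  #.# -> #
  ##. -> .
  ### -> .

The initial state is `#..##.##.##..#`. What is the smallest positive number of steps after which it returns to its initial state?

28

.###.##.##.###
##..##.##.##..
#.###.##.##.##
.##..##.##.##.
##.###.##.##.#
..##..##.##.##
###.###.##.##.
#..##..##.##.#
.###.###.##.##
##..##..##.##.
#.###.###.##.#
.##..##..##.##
##.###.###.##.
#.##..##..##.#
.##.###.###.##
##.##..##..##.
#.##.###.###.#
.##.##..##..##
##.##.###.###.
#.##.##..##..#
.##.##.###.###
##.##.##..##..
#.##.##.###.##
.##.##.##..##.
##.##.##.###.#
..##.##.##..##
###.##.##.###.
#..##.##.##..#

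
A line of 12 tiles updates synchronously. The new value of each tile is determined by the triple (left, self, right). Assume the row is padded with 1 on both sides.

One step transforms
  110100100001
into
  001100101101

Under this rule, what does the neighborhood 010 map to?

At position 3 the neighborhood is 010; the next row has 1 there.

1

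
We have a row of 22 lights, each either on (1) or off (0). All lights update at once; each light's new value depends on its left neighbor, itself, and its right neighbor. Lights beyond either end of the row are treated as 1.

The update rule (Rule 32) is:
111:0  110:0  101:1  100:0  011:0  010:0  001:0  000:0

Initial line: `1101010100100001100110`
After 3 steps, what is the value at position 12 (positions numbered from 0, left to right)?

0

0010101000000000000001
0001010000000000000000
0000100000000000000000
position 12 holds 0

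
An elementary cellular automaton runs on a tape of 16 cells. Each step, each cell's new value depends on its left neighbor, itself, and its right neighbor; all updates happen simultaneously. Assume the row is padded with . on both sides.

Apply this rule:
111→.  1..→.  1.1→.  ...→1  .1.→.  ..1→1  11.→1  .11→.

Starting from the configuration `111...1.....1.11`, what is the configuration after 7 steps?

.1.....1.1..1.11

step 1: ..1.11..1111...1
step 2: 11...1.1...1.11.
step 3: .1.11....11...1.
step 4: 1...1.111.1.11..
step 5: ..11....1....1.1
step 6: 11.1.111..111...
step 7: .1.....1.1..1.11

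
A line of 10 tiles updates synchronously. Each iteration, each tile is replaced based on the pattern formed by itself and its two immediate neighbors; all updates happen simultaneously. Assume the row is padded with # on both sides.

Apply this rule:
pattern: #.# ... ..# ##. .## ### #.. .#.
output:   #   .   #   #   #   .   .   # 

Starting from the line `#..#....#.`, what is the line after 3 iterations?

iteration 1: #.##...###
iteration 2: ####..##..
iteration 3: ...#.###.#

...#.###.#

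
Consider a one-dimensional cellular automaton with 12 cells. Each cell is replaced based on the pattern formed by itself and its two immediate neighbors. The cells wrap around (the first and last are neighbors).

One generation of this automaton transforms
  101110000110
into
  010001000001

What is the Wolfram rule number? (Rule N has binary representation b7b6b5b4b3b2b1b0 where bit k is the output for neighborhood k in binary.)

48

position 3: 111 → 0  (bit 7 = 0)
position 4: 110 → 0  (bit 6 = 0)
position 1: 101 → 1  (bit 5 = 1)
position 5: 100 → 1  (bit 4 = 1)
position 2: 011 → 0  (bit 3 = 0)
position 0: 010 → 0  (bit 2 = 0)
position 8: 001 → 0  (bit 1 = 0)
position 6: 000 → 0  (bit 0 = 0)
bits b7..b0 = 00110000 = 48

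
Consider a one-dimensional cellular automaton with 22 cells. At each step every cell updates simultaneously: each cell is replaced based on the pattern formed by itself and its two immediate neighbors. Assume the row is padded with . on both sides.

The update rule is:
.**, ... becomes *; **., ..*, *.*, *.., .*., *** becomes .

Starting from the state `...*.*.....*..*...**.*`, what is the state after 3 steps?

**.....***......*.*...
*..***.*...****.....**
...*.....*.*....***.*.

...*.....*.*....***.*.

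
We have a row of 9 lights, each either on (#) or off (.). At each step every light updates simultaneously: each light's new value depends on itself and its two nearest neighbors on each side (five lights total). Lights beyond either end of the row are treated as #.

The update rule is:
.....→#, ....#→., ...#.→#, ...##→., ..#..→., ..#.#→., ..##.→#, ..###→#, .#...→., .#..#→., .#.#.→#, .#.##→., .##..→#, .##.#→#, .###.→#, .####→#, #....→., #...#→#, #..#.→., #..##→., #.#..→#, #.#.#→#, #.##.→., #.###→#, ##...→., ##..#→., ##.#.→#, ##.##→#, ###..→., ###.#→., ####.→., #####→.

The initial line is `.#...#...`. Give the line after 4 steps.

.#.##....

##.##..#.
..#.#....
...##....
.#.##....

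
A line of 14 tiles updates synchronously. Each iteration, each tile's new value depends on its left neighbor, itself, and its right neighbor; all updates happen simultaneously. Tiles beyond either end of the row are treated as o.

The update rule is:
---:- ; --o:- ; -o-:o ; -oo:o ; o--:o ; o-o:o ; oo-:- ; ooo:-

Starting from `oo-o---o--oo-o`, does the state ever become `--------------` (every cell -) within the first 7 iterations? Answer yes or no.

no

--ooo--oo-o-oo
o-o--o-o-oooo-
-ooo-ooooo---o
oo--oo----o--o
--o-o-o---oo-o
o-oooooo--o-oo
-oo-----o-ooo-
iteration 7 is -oo-----o-ooo-, still not uniform -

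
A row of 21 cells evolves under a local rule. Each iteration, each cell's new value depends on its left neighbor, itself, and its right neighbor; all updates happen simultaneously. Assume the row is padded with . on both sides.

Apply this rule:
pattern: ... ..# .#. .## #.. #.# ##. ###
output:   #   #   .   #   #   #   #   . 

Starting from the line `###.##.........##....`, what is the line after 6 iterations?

##..................#

#.###################
.##.................#
####################.
#..................##
.####################
##..................#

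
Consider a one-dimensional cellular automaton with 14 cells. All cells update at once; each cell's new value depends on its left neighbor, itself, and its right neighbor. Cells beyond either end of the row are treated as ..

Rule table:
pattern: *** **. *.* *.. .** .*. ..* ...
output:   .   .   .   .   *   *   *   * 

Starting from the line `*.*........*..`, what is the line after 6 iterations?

*.*.*.*.*.....

*.*.********.*
*.*.*........*
*.*.*.********
*.*.*.*.......
*.*.*.*.******
*.*.*.*.*.....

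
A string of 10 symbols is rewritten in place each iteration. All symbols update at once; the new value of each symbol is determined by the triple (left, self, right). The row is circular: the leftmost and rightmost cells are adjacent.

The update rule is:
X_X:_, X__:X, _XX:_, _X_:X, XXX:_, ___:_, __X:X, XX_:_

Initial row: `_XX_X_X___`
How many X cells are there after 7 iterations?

X___X_XX__
XX_XX___XX
_____X_X__
____XX_XX_
___X_____X
X_XXX___XX
_____X_X__
count of X: 2

2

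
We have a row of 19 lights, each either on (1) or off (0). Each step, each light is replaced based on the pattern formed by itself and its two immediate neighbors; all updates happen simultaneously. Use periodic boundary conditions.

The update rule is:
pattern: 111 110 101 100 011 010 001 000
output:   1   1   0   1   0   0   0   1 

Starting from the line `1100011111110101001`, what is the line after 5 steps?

step 1: 1111001111110000100
step 2: 0111100111111110010
step 3: 0011110011111111001
step 4: 1001111001111111100
step 5: 0100111100111111110

0100111100111111110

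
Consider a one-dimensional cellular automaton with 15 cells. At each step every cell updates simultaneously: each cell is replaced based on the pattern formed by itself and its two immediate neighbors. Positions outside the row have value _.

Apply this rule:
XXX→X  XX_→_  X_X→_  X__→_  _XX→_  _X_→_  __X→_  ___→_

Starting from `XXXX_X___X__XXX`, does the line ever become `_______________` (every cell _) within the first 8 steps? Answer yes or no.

_XX__________X_
_______________
all cells are _ at step 2

yes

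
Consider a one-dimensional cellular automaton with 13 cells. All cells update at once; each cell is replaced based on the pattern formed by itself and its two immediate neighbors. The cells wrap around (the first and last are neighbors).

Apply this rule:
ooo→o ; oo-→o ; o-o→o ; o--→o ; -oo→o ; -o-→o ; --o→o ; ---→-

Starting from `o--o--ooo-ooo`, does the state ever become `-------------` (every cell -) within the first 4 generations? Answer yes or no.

ooooooooooooo
ooooooooooooo  (fixed point — unchanged through generation 4)
generation 4 is ooooooooooooo, still not uniform -

no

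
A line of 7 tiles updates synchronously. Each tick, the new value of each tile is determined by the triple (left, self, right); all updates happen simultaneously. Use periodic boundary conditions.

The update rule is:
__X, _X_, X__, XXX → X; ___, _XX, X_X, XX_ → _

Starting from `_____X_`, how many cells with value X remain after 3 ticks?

5

tick 1: ____XXX
tick 2: X__X_X_
tick 3: XXXX_X_
count of X: 5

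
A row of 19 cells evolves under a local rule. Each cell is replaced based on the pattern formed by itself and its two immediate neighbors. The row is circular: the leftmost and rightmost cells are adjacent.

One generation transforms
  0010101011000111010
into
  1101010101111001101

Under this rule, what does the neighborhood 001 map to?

1

At position 1 the neighborhood is 001; the next row has 1 there.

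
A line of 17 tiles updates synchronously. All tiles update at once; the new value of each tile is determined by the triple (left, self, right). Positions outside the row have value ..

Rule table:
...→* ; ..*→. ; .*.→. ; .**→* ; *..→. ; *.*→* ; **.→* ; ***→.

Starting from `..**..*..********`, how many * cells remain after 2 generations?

10

generation 1: *.**.....*......*
generation 2: .***.***...****..
count of *: 10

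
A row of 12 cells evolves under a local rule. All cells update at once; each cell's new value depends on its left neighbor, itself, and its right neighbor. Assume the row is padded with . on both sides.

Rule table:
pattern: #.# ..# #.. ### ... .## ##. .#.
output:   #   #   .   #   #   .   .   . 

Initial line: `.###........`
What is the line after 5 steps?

##.#.#.#..#.

#.#..#######
.#..#.#####.
#..#.#.###..
..#.#.#.#..#
##.#.#.#..#.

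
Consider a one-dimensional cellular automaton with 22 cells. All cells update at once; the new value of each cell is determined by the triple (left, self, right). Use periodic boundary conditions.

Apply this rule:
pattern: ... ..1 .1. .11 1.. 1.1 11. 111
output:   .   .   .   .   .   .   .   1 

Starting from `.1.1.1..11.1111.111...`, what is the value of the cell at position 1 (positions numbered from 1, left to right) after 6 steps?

.

............11...1....
......................
......................  (fixed point — unchanged through step 6)
position 1 holds .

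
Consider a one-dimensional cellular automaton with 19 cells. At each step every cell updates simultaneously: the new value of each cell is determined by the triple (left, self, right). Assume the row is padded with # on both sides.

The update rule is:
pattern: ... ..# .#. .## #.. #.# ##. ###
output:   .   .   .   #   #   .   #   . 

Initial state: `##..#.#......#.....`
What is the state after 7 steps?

.##..#.##....#.....

.##....#......#....
.###....#......#...
.#.##....#......#..
...###....#......#.
#..#.##....#.......
##...###....#......
.##..#.##....#.....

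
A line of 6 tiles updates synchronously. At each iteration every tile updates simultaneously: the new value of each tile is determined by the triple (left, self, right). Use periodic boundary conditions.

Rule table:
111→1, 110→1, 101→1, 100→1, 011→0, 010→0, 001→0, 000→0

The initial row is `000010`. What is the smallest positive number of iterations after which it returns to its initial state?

6

000001
100000
010000
001000
000100
000010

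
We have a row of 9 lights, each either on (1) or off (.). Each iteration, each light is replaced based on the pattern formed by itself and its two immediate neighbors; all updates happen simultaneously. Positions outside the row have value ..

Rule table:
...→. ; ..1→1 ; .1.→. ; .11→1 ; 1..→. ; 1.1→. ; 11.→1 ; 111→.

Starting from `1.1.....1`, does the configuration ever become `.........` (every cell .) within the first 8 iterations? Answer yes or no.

iteration 1: .......1.
iteration 2: ......1..
iteration 3: .....1...
iteration 4: ....1....
iteration 5: ...1.....
iteration 6: ..1......
iteration 7: .1.......
iteration 8: 1........
iteration 8 is 1........, still not uniform .

no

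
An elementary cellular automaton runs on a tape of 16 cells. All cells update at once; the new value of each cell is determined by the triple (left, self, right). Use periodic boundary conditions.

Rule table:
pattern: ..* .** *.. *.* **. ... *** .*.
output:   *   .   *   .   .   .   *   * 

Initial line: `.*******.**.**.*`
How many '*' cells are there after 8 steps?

..*****........*
**.***.*......**
*...*..**....*.*
.*.****..*..**..
**..**.*****..*.
..**....***.***.
.*..*..*.*...*.*
.*******.**.**.*
count of *: 12

12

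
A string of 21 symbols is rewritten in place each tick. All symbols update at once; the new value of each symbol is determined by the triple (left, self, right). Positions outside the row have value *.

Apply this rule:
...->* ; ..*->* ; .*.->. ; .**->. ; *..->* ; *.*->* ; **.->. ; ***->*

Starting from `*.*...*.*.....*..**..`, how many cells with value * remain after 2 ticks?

.*.***.*.*****.**..**
*.*.*.*.*.***.*..**.*
count of *: 12

12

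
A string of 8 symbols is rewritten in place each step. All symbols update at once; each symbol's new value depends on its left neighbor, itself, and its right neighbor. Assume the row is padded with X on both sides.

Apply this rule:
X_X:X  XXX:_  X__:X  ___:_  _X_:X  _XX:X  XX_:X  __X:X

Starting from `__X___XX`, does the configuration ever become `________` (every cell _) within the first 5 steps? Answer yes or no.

XXXX_XX_
___XXXXX
X_XX____
XXXXX__X
____XXXX
step 5 is ____XXXX, still not uniform _

no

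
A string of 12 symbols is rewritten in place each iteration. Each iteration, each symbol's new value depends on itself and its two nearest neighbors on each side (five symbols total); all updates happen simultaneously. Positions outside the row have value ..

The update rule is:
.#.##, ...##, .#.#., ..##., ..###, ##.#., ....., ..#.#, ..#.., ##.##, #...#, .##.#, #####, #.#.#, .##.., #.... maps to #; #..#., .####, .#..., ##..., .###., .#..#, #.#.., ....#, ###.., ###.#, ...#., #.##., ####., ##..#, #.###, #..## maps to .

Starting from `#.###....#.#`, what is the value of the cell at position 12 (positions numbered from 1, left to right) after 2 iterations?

.

##....#..##.
##.#..#..##.
position 12 holds .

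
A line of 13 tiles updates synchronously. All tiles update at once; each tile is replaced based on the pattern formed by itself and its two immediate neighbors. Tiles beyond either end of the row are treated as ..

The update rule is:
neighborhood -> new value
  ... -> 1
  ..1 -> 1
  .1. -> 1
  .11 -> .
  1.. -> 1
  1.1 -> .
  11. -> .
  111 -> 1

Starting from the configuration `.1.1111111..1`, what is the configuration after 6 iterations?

....1.....1.1

iteration 1: 11..11111.111
iteration 2: ..11.111...1.
iteration 3: 11....1.11111
iteration 4: ..11111..111.
iteration 5: 11.111.11.1.1
iteration 6: ....1.....1.1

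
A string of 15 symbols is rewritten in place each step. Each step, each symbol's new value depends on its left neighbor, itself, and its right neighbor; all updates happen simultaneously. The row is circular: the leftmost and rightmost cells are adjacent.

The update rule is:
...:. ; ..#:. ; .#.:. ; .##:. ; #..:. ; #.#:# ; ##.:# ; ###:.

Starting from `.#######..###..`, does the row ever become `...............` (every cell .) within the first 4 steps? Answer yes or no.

yes

.......#....#..
...............
all cells are . at step 2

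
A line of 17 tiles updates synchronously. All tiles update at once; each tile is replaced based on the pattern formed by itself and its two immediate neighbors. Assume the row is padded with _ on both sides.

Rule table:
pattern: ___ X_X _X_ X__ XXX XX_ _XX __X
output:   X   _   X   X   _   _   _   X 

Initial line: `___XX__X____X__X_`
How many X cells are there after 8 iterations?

2

XXX__XXXXXXXXXXXX
___XX____________
XXX__XXXXXXXXXXXX  (repeats iteration 1; period 2)
iteration 8: ___XX____________
count of X: 2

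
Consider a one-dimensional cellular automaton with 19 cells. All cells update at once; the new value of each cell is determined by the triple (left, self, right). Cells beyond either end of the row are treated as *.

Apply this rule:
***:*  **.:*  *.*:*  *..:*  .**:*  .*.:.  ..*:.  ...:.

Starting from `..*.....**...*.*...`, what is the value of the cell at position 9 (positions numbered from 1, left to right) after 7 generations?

*

*..*....***...*.*..
**..*...****...*.*.
***..*..*****...*.*
****..*.******...**
*****..********..**
******.*********.**
*******************
position 9 holds *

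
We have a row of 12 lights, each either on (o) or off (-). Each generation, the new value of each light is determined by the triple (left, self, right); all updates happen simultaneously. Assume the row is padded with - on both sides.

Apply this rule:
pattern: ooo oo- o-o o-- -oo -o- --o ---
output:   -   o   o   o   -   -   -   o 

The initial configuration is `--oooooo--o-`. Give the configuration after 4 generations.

oooo--oo---o

o------oo--o
-ooooo--oo--
-----oo--ooo
oooo--oo---o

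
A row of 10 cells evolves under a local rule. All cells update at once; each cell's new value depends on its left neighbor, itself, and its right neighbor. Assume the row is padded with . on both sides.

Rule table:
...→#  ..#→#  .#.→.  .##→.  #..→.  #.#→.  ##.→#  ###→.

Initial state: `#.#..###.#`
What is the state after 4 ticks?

###....#..

....#..#..
####..#..#
...#.#..#.
###....#..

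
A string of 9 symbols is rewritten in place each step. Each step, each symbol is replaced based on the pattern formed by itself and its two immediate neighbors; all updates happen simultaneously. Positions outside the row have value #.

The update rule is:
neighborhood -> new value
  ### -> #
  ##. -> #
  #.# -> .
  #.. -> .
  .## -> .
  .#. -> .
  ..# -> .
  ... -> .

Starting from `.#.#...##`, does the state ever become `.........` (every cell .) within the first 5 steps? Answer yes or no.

yes

step 1: ........#
step 2: .........
all cells are . at step 2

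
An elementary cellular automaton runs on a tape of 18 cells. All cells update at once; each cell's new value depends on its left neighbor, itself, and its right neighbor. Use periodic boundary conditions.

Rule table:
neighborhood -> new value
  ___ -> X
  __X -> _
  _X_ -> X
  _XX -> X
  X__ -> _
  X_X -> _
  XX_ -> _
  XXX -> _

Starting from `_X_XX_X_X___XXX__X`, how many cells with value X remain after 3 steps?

step 1: _X_X__X_X_X_X____X
step 2: _X_X__X_X_X_X_XX_X
step 3: _X_X__X_X_X_X_X__X
count of X: 8

8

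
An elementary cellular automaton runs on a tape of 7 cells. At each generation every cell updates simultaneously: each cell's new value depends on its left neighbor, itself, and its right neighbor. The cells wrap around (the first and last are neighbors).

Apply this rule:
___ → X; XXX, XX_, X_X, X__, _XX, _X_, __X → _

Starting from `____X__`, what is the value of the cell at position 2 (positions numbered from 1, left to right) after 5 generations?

generation 1: XXX___X
generation 2: ____X__  (repeats generation 0; period 2)
generation 5: XXX___X
position 2 holds X

X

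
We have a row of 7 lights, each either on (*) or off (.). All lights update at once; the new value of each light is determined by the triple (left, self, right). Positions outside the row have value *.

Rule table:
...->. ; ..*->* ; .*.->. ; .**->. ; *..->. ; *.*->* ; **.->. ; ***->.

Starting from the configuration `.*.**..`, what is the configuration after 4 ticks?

...*.*.

tick 1: *.*...*
tick 2: .*...*.
tick 3: *...*.*
tick 4: ...*.*.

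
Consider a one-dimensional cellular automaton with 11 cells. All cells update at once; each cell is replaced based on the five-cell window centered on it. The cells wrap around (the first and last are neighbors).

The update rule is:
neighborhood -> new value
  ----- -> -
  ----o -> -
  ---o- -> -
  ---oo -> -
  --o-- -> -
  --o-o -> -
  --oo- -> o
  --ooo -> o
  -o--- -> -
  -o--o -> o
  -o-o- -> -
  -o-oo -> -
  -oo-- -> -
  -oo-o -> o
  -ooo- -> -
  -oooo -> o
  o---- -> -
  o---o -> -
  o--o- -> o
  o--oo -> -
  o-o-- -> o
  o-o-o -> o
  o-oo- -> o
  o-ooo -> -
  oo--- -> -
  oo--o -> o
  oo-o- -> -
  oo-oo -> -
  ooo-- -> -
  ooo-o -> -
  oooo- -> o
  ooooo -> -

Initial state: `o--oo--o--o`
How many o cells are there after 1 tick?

-o-o-oo-o-o
count of o: 6

6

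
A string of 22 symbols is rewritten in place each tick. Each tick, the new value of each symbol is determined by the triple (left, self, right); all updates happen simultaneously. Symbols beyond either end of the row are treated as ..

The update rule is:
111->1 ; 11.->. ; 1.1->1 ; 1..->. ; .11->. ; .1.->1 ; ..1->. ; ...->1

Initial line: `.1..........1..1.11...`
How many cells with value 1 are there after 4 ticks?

13

.1.11111111.1..11...11
.11.111111.11.....1...
...1.1111.1...111.1.11
11.11.11.11.1..1.111..
count of 1: 13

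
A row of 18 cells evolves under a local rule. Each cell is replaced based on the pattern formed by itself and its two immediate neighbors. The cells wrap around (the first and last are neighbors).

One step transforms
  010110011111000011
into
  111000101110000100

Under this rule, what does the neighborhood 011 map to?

0

At position 3 the neighborhood is 011; the next row has 0 there.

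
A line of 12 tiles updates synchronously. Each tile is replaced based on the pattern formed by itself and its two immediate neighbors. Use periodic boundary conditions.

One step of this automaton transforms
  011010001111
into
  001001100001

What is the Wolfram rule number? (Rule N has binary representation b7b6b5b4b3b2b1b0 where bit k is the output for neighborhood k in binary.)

position 9: 111 → 0  (bit 7 = 0)
position 2: 110 → 1  (bit 6 = 1)
position 0: 101 → 0  (bit 5 = 0)
position 5: 100 → 1  (bit 4 = 1)
position 1: 011 → 0  (bit 3 = 0)
position 4: 010 → 0  (bit 2 = 0)
position 7: 001 → 0  (bit 1 = 0)
position 6: 000 → 1  (bit 0 = 1)
bits b7..b0 = 01010001 = 81

81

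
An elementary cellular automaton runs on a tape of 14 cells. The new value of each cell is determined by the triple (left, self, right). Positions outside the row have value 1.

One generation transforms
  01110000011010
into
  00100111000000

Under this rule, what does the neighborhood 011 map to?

At position 1 the neighborhood is 011; the next row has 0 there.

0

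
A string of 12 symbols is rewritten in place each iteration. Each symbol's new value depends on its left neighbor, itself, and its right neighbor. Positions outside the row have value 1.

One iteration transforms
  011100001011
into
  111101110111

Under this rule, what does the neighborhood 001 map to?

At position 7 the neighborhood is 001; the next row has 1 there.

1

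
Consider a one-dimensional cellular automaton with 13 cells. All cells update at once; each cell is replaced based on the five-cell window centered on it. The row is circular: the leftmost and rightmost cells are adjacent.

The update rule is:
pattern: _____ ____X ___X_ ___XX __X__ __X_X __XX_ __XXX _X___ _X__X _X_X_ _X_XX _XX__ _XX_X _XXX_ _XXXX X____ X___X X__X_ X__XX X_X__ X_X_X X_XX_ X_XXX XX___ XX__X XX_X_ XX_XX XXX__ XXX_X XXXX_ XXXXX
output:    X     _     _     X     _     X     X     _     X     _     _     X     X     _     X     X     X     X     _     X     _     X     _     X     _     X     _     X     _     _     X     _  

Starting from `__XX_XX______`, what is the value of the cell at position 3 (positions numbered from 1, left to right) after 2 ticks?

_XX_X_X_XXXXX
X___X_XXXX_X_
position 3 holds _

_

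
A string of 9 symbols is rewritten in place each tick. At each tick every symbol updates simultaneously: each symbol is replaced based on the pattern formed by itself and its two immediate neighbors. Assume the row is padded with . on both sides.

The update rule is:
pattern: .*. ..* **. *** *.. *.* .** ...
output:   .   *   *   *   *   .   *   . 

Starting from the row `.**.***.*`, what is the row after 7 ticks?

***.*****

***.***..
***.****.
***.*****
***.*****  (fixed point — unchanged through tick 7)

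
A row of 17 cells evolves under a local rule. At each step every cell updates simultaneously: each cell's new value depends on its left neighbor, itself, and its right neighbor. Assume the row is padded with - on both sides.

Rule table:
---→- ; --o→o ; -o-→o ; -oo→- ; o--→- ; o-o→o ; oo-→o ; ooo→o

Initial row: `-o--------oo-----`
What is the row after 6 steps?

-o--ooo-oooo-----

oo-------o-o-----
-o------oooo-----
oo-----o-ooo-----
-o----ooo-oo-----
oo---o-ooo-o-----
-o--ooo-oooo-----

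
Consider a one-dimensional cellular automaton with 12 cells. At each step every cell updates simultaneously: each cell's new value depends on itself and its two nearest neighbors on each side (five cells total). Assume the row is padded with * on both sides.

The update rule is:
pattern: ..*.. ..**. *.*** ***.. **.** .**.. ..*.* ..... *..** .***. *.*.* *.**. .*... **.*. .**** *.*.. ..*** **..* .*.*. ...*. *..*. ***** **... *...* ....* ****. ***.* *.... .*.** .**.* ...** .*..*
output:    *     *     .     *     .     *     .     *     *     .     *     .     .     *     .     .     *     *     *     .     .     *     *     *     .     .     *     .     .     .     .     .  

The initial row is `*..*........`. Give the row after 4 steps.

***.****.*..

**.*..****..
.**..**..***
..********.*
***.****.*..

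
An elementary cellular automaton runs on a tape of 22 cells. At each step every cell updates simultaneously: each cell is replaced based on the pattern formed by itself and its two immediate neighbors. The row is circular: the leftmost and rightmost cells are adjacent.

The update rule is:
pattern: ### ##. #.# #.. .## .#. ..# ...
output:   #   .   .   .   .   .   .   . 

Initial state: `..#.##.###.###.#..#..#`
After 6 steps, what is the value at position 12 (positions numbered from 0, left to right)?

........#...#.........
......................
......................  (fixed point — unchanged through step 6)
position 12 holds .

.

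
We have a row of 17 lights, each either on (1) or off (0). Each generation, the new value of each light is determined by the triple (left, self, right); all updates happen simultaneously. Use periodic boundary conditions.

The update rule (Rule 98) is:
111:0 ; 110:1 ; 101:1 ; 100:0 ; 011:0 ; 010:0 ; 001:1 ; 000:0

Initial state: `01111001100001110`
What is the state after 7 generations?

10001010100010010
00010101000100101
00101010001001010
01010100010010100
10101000100101000
01010001001010001
10100010010100010

10100010010100010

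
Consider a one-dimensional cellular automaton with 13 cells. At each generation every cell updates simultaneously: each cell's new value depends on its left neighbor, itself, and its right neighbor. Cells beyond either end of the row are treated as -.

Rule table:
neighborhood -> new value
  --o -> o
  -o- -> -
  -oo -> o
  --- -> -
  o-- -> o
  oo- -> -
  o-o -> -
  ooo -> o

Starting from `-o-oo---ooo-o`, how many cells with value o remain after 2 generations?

o--o-o-ooo---
-oo----oo-o--
count of o: 5

5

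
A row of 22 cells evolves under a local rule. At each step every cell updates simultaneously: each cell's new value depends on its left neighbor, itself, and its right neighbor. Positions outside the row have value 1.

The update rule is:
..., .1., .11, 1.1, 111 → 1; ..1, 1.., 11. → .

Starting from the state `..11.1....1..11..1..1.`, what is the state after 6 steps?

..1.11.11.1..1...1..11
..111.11.11..1.1.1..11
..11.11.11...11111..11
..1.11.11..1.1111...11
..111.11...11111..1.11
..11.11..1.1111...1111

..11.11..1.1111...1111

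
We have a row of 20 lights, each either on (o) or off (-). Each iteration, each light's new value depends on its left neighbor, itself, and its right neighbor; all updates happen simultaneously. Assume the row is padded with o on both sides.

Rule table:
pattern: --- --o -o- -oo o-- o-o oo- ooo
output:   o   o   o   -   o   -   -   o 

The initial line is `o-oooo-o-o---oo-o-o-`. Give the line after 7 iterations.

---oo--o-oooo---o-o-
ooo--ooo--oo-oooo-o-
oo-oo-o-oo----oo--o-
o-----o---oooo--ooo-
-ooooooooo-oo-oo-o--
--ooooooo--------ooo
oo-ooooo-oooooooo-oo

oo-ooooo-oooooooo-oo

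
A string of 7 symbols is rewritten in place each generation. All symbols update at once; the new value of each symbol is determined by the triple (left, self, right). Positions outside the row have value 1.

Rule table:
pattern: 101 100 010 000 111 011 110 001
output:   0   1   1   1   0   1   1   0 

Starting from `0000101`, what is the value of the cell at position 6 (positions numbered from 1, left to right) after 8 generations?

0

generation 1: 1110101
generation 2: 0010101
generation 3: 1010101
generation 4: 1010101  (fixed point — unchanged through generation 8)
position 6 holds 0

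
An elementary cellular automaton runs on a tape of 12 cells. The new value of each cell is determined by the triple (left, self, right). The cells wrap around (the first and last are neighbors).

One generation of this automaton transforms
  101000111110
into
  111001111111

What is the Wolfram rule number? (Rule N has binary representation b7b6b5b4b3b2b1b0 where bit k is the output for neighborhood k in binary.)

238

position 7: 111 → 1  (bit 7 = 1)
position 10: 110 → 1  (bit 6 = 1)
position 1: 101 → 1  (bit 5 = 1)
position 3: 100 → 0  (bit 4 = 0)
position 6: 011 → 1  (bit 3 = 1)
position 0: 010 → 1  (bit 2 = 1)
position 5: 001 → 1  (bit 1 = 1)
position 4: 000 → 0  (bit 0 = 0)
bits b7..b0 = 11101110 = 238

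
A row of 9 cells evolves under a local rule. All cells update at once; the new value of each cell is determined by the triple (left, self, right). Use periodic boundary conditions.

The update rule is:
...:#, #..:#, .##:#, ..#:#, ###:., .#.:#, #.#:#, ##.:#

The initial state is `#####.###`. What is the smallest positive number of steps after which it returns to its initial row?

....###..
#####.###

2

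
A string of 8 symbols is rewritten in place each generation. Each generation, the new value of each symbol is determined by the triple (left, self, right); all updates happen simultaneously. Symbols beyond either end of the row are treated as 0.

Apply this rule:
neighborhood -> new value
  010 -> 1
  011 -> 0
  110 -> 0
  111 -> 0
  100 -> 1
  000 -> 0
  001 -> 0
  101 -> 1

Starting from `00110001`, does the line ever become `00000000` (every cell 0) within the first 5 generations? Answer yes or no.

00001001
00001101
00000011
00000000
all cells are 0 at generation 4

yes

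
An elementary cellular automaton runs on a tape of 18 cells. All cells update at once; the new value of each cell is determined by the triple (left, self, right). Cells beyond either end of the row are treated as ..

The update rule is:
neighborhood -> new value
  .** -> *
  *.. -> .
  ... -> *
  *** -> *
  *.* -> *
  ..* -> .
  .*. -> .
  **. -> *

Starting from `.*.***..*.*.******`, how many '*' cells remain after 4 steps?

15

..****...*.*******
*.****.*..********
.******...********
.******.*.********
count of *: 15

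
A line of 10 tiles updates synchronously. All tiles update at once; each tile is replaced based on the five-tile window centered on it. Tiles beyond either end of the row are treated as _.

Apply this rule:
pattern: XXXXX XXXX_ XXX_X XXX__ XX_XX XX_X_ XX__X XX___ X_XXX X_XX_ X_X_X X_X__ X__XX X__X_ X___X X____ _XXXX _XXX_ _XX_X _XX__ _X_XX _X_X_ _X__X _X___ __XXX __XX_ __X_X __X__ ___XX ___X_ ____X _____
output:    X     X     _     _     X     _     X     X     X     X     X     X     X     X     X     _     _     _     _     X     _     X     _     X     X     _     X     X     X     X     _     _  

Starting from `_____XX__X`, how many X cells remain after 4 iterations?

____X_XXXX
___XX_X_X_
__X___XXXX
_XXXXXX_X_
count of X: 7

7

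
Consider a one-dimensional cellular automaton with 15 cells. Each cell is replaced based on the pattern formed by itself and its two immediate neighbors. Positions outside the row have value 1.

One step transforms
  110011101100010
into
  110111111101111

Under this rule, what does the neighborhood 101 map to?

1

At position 7 the neighborhood is 101; the next row has 1 there.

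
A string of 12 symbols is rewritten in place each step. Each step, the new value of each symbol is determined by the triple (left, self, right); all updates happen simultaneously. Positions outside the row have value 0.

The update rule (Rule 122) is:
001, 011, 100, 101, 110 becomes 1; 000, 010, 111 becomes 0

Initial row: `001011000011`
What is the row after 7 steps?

010111100111
101100111101
011111100110
110000111111
111001100001
101111110010
011000011101

011000011101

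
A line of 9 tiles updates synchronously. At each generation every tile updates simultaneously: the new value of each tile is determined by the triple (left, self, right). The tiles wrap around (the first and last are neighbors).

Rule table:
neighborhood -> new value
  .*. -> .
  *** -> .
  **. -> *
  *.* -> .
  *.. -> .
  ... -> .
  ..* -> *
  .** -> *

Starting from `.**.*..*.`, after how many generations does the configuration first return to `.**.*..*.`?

18

***...*..
*.*..*..*
*...*..**
*..*..**.
..*..***.
.*..**.*.
*..***...
..**.*..*
.***...*.
**.*..*..
**...*..*
.*..*..**
...*..***
..*..**.*
.*..***..
*..**.*..
..***...*
.**.*..*.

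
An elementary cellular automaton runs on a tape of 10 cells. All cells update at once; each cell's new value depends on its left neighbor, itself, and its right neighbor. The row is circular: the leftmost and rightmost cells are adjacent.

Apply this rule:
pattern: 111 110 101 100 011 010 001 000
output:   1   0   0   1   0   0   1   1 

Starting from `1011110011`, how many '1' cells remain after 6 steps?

0001101101
1110000000
0101111111
0000111110
1111011101
1110001000
count of 1: 4

4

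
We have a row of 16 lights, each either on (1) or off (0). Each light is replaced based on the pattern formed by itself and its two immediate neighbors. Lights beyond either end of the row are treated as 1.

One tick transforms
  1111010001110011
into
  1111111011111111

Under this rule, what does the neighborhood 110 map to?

At position 3 the neighborhood is 110; the next row has 1 there.

1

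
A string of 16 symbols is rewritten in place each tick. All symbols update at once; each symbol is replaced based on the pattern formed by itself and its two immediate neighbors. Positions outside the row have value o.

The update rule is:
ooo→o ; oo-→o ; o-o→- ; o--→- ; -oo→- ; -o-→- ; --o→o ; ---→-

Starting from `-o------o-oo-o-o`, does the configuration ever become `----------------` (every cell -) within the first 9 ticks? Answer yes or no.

no

-------o---o----
------o---o----o
-----o---o----o-
----o---o----o--
---o---o----o--o
--o---o----o--o-
-o---o----o--o--
----o----o--o--o
---o----o--o--o-
tick 9 is ---o----o--o--o-, still not uniform -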